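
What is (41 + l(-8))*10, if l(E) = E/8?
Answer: 400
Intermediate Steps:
l(E) = E/8 (l(E) = E*(1/8) = E/8)
(41 + l(-8))*10 = (41 + (1/8)*(-8))*10 = (41 - 1)*10 = 40*10 = 400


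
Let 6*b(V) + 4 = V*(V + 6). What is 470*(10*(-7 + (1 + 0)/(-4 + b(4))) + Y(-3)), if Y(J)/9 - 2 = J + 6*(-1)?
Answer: -60160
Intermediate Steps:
b(V) = -2/3 + V*(6 + V)/6 (b(V) = -2/3 + (V*(V + 6))/6 = -2/3 + (V*(6 + V))/6 = -2/3 + V*(6 + V)/6)
Y(J) = -36 + 9*J (Y(J) = 18 + 9*(J + 6*(-1)) = 18 + 9*(J - 6) = 18 + 9*(-6 + J) = 18 + (-54 + 9*J) = -36 + 9*J)
470*(10*(-7 + (1 + 0)/(-4 + b(4))) + Y(-3)) = 470*(10*(-7 + (1 + 0)/(-4 + (-2/3 + 4 + (1/6)*4**2))) + (-36 + 9*(-3))) = 470*(10*(-7 + 1/(-4 + (-2/3 + 4 + (1/6)*16))) + (-36 - 27)) = 470*(10*(-7 + 1/(-4 + (-2/3 + 4 + 8/3))) - 63) = 470*(10*(-7 + 1/(-4 + 6)) - 63) = 470*(10*(-7 + 1/2) - 63) = 470*(10*(-13/2) - 63) = 470*(-65 - 63) = 470*(-128) = -60160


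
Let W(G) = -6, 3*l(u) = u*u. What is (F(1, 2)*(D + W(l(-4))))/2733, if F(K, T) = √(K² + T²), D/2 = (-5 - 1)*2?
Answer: -10*√5/911 ≈ -0.024545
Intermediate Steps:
l(u) = u²/3 (l(u) = (u*u)/3 = u²/3)
D = -24 (D = 2*((-5 - 1)*2) = 2*(-6*2) = 2*(-12) = -24)
(F(1, 2)*(D + W(l(-4))))/2733 = (√(1² + 2²)*(-24 - 6))/2733 = (√(1 + 4)*(-30))*(1/2733) = (√5*(-30))*(1/2733) = -30*√5*(1/2733) = -10*√5/911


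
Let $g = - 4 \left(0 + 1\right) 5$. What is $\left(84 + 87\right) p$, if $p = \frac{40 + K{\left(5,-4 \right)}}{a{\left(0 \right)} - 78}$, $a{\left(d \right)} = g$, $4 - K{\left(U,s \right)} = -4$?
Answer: $- \frac{4104}{49} \approx -83.755$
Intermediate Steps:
$K{\left(U,s \right)} = 8$ ($K{\left(U,s \right)} = 4 - -4 = 4 + 4 = 8$)
$g = -20$ ($g = - 4 \cdot 1 \cdot 5 = \left(-4\right) 5 = -20$)
$a{\left(d \right)} = -20$
$p = - \frac{24}{49}$ ($p = \frac{40 + 8}{-20 - 78} = \frac{48}{-98} = 48 \left(- \frac{1}{98}\right) = - \frac{24}{49} \approx -0.4898$)
$\left(84 + 87\right) p = \left(84 + 87\right) \left(- \frac{24}{49}\right) = 171 \left(- \frac{24}{49}\right) = - \frac{4104}{49}$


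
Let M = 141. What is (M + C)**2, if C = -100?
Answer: 1681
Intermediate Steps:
(M + C)**2 = (141 - 100)**2 = 41**2 = 1681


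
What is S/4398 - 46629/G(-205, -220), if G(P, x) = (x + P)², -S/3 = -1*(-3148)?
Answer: -318482807/132398125 ≈ -2.4055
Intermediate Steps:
S = -9444 (S = -(-3)*(-3148) = -3*3148 = -9444)
G(P, x) = (P + x)²
S/4398 - 46629/G(-205, -220) = -9444/4398 - 46629/(-205 - 220)² = -9444*1/4398 - 46629/((-425)²) = -1574/733 - 46629/180625 = -318482807/132398125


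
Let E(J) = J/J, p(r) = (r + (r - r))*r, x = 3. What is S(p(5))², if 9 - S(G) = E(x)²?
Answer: 64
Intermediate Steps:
p(r) = r² (p(r) = (r + 0)*r = r*r = r²)
E(J) = 1
S(G) = 8 (S(G) = 9 - 1*1² = 9 - 1*1 = 9 - 1 = 8)
S(p(5))² = 8² = 64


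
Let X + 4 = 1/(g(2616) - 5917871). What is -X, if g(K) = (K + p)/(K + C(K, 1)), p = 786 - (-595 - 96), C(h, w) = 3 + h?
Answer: 123920207603/30980050592 ≈ 4.0000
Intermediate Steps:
p = 1477 (p = 786 - 1*(-691) = 786 + 691 = 1477)
g(K) = (1477 + K)/(3 + 2*K) (g(K) = (K + 1477)/(K + (3 + K)) = (1477 + K)/(3 + 2*K))
X = -123920207603/30980050592 (X = -4 + 1/((1477 + 2616)/(3 + 2*2616) - 5917871) = -4 + 1/(4093/(3 + 5232) - 5917871) = -4 + 1/(4093/5235 - 5917871) = -4 + 1/(-30980050592/5235) = -4 - 5235/30980050592 = -123920207603/30980050592 ≈ -4.0000)
-X = -1*(-123920207603/30980050592) = 123920207603/30980050592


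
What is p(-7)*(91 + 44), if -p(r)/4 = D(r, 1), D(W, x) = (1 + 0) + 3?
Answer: -2160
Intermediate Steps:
D(W, x) = 4 (D(W, x) = 1 + 3 = 4)
p(r) = -16 (p(r) = -4*4 = -16)
p(-7)*(91 + 44) = -16*(91 + 44) = -16*135 = -2160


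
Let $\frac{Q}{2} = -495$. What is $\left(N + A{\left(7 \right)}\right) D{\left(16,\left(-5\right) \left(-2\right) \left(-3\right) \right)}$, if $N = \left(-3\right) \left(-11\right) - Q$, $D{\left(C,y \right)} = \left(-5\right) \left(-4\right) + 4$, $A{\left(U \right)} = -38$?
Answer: $23640$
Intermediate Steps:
$Q = -990$ ($Q = 2 \left(-495\right) = -990$)
$D{\left(C,y \right)} = 24$ ($D{\left(C,y \right)} = 20 + 4 = 24$)
$N = 1023$ ($N = \left(-3\right) \left(-11\right) - -990 = 33 + 990 = 1023$)
$\left(N + A{\left(7 \right)}\right) D{\left(16,\left(-5\right) \left(-2\right) \left(-3\right) \right)} = \left(1023 - 38\right) 24 = 985 \cdot 24 = 23640$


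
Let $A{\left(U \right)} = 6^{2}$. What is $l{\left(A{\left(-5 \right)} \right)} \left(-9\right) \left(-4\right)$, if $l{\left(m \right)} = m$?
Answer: $1296$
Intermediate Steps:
$A{\left(U \right)} = 36$
$l{\left(A{\left(-5 \right)} \right)} \left(-9\right) \left(-4\right) = 36 \left(-9\right) \left(-4\right) = \left(-324\right) \left(-4\right) = 1296$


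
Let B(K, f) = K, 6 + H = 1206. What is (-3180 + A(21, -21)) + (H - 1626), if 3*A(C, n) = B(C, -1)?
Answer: -3599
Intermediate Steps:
H = 1200 (H = -6 + 1206 = 1200)
A(C, n) = C/3
(-3180 + A(21, -21)) + (H - 1626) = (-3180 + (⅓)*21) + (1200 - 1626) = (-3180 + 7) - 426 = -3173 - 426 = -3599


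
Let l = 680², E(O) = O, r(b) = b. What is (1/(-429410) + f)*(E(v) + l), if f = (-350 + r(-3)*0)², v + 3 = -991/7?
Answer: 85105633159532106/1502935 ≈ 5.6626e+10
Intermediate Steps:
v = -1012/7 (v = -3 - 991/7 = -1012/7 ≈ -144.57)
f = 122500 (f = (-350 - 3*0)² = (-350 + 0)² = (-350)² = 122500)
l = 462400
(1/(-429410) + f)*(E(v) + l) = (1/(-429410) + 122500)*(-1012/7 + 462400) = (-1/429410 + 122500)*(3235788/7) = (52602724999/429410)*(3235788/7) = 85105633159532106/1502935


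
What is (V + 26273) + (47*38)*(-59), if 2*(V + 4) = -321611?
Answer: -479821/2 ≈ -2.3991e+5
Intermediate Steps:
V = -321619/2 (V = -4 + (½)*(-321611) = -4 - 321611/2 = -321619/2 ≈ -1.6081e+5)
(V + 26273) + (47*38)*(-59) = (-321619/2 + 26273) + (47*38)*(-59) = -269073/2 + 1786*(-59) = -269073/2 - 105374 = -479821/2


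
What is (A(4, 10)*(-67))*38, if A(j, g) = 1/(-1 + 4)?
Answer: -2546/3 ≈ -848.67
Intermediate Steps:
A(j, g) = ⅓ (A(j, g) = 1/3 = ⅓)
(A(4, 10)*(-67))*38 = ((⅓)*(-67))*38 = -67/3*38 = -2546/3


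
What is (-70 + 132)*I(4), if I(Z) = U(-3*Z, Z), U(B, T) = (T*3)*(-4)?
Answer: -2976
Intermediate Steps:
U(B, T) = -12*T (U(B, T) = (3*T)*(-4) = -12*T)
I(Z) = -12*Z
(-70 + 132)*I(4) = (-70 + 132)*(-12*4) = 62*(-48) = -2976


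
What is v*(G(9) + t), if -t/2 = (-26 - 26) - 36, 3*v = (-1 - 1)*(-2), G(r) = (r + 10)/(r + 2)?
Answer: 7820/33 ≈ 236.97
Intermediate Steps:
G(r) = (10 + r)/(2 + r)
v = 4/3 (v = ((-1 - 1)*(-2))/3 = (-2*(-2))/3 = (1/3)*4 = 4/3 ≈ 1.3333)
t = 176 (t = -2*((-26 - 26) - 36) = -2*(-52 - 36) = -2*(-88) = 176)
v*(G(9) + t) = 4*((10 + 9)/(2 + 9) + 176)/3 = 4*(19/11 + 176)/3 = (4/3)*(1955/11) = 7820/33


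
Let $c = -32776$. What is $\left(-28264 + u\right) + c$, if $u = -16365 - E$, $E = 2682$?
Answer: $-80087$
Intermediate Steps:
$u = -19047$ ($u = -16365 - 2682 = -19047$)
$\left(-28264 + u\right) + c = \left(-28264 - 19047\right) - 32776 = -47311 - 32776 = -80087$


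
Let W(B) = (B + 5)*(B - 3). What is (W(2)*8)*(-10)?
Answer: 560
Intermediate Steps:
W(B) = (-3 + B)*(5 + B) (W(B) = (5 + B)*(-3 + B) = (-3 + B)*(5 + B))
(W(2)*8)*(-10) = ((-15 + 2² + 2*2)*8)*(-10) = ((-15 + 4 + 4)*8)*(-10) = -7*8*(-10) = -56*(-10) = 560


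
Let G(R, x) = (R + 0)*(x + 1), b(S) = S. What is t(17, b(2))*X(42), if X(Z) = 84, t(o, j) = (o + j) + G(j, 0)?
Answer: 1764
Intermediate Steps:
G(R, x) = R*(1 + x)
t(o, j) = o + 2*j (t(o, j) = (o + j) + j*(1 + 0) = (j + o) + j*1 = (j + o) + j = o + 2*j)
t(17, b(2))*X(42) = (17 + 2*2)*84 = (17 + 4)*84 = 21*84 = 1764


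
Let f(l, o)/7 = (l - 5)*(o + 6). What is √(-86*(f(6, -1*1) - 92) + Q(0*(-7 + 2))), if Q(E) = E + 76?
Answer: √4978 ≈ 70.555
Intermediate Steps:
f(l, o) = 7*(-5 + l)*(6 + o) (f(l, o) = 7*((l - 5)*(o + 6)) = 7*((-5 + l)*(6 + o)) = 7*(-5 + l)*(6 + o))
Q(E) = 76 + E
√(-86*(f(6, -1*1) - 92) + Q(0*(-7 + 2))) = √(-86*((-210 - (-35) + 42*6 + 7*6*(-1*1)) - 92) + (76 + 0*(-7 + 2))) = √(-86*((-210 - 35*(-1) + 252 + 7*6*(-1)) - 92) + (76 + 0*(-5))) = √(-86*((-210 + 35 + 252 - 42) - 92) + (76 + 0)) = √(-86*(35 - 92) + 76) = √(-86*(-57) + 76) = √(4902 + 76) = √4978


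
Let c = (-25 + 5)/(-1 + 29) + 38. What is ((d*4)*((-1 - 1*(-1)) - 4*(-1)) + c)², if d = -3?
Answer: 5625/49 ≈ 114.80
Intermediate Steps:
c = 261/7 (c = -20/28 + 38 = -20*1/28 + 38 = -5/7 + 38 = 261/7 ≈ 37.286)
((d*4)*((-1 - 1*(-1)) - 4*(-1)) + c)² = ((-3*4)*((-1 - 1*(-1)) - 4*(-1)) + 261/7)² = (-12*((-1 + 1) + 4) + 261/7)² = (-12*(0 + 4) + 261/7)² = (-12*4 + 261/7)² = (-48 + 261/7)² = (-75/7)² = 5625/49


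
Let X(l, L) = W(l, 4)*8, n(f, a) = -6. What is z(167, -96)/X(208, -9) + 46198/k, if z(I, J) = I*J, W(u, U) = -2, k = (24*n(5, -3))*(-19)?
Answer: 1393835/1368 ≈ 1018.9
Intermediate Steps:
k = 2736 (k = (24*(-6))*(-19) = -144*(-19) = 2736)
X(l, L) = -16 (X(l, L) = -2*8 = -16)
z(167, -96)/X(208, -9) + 46198/k = (167*(-96))/(-16) + 46198/2736 = -16032*(-1/16) + 46198*(1/2736) = 1002 + 23099/1368 = 1393835/1368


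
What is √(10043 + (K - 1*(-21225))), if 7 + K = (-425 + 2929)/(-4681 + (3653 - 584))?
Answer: 7*√103608479/403 ≈ 176.80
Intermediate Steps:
K = -3447/403 (K = -7 + (-425 + 2929)/(-4681 + (3653 - 584)) = -7 + 2504/(-4681 + 3069) = -7 + 2504/(-1612) = -7 + 2504*(-1/1612) = -7 - 626/403 = -3447/403 ≈ -8.5533)
√(10043 + (K - 1*(-21225))) = √(10043 + (-3447/403 - 1*(-21225))) = √(10043 + (-3447/403 + 21225)) = √(10043 + 8550228/403) = √(12597557/403) = 7*√103608479/403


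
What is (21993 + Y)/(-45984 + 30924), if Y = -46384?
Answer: 24391/15060 ≈ 1.6196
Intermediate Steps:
(21993 + Y)/(-45984 + 30924) = (21993 - 46384)/(-45984 + 30924) = -24391/(-15060) = -24391*(-1/15060) = 24391/15060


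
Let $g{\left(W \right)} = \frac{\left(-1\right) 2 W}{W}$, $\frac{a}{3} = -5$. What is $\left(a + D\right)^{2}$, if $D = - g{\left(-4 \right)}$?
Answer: $169$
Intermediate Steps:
$a = -15$ ($a = 3 \left(-5\right) = -15$)
$g{\left(W \right)} = -2$ ($g{\left(W \right)} = \frac{\left(-2\right) W}{W} = -2$)
$D = 2$ ($D = \left(-1\right) \left(-2\right) = 2$)
$\left(a + D\right)^{2} = \left(-15 + 2\right)^{2} = \left(-13\right)^{2} = 169$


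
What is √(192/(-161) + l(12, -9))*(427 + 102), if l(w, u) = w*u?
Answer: 46*I*√707595/7 ≈ 5527.8*I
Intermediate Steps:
l(w, u) = u*w
√(192/(-161) + l(12, -9))*(427 + 102) = √(192/(-161) - 9*12)*(427 + 102) = √(192*(-1/161) - 108)*529 = √(-192/161 - 108)*529 = √(-17580/161)*529 = (2*I*√707595/161)*529 = 46*I*√707595/7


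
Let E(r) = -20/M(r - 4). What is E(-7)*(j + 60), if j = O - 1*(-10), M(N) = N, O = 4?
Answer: 1480/11 ≈ 134.55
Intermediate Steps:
j = 14 (j = 4 - 1*(-10) = 4 + 10 = 14)
E(r) = -20/(-4 + r) (E(r) = -20/(r - 4) = -20/(-4 + r))
E(-7)*(j + 60) = (-20/(-4 - 7))*(14 + 60) = -20/(-11)*74 = -20*(-1/11)*74 = (20/11)*74 = 1480/11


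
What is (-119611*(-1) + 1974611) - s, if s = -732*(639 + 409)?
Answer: 2861358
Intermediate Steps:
s = -767136 (s = -732*1048 = -767136)
(-119611*(-1) + 1974611) - s = (-119611*(-1) + 1974611) - 1*(-767136) = (119611 + 1974611) + 767136 = 2094222 + 767136 = 2861358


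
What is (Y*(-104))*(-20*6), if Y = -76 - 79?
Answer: -1934400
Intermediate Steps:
Y = -155
(Y*(-104))*(-20*6) = (-155*(-104))*(-20*6) = 16120*(-120) = -1934400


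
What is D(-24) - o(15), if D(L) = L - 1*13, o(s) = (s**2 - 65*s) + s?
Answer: 698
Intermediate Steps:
o(s) = s**2 - 64*s
D(L) = -13 + L (D(L) = L - 13 = -13 + L)
D(-24) - o(15) = (-13 - 24) - 15*(-64 + 15) = -37 - 15*(-49) = -37 - 1*(-735) = -37 + 735 = 698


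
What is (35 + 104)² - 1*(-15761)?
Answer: 35082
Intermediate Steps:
(35 + 104)² - 1*(-15761) = 139² + 15761 = 19321 + 15761 = 35082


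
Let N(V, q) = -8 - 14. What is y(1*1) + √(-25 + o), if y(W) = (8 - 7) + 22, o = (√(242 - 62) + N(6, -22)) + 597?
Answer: 23 + √(550 + 6*√5) ≈ 46.736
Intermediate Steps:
N(V, q) = -22
o = 575 + 6*√5 (o = (√(242 - 62) - 22) + 597 = (√180 - 22) + 597 = (6*√5 - 22) + 597 = (-22 + 6*√5) + 597 = 575 + 6*√5 ≈ 588.42)
y(W) = 23 (y(W) = 1 + 22 = 23)
y(1*1) + √(-25 + o) = 23 + √(-25 + (575 + 6*√5)) = 23 + √(550 + 6*√5)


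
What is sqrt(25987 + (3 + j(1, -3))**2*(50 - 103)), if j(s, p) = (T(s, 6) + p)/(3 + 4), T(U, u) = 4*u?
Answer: 11*sqrt(199) ≈ 155.17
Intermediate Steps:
j(s, p) = 24/7 + p/7 (j(s, p) = (4*6 + p)/(3 + 4) = (24 + p)/7 = (24 + p)*(1/7) = 24/7 + p/7)
sqrt(25987 + (3 + j(1, -3))**2*(50 - 103)) = sqrt(25987 + (3 + (24/7 + (1/7)*(-3)))**2*(50 - 103)) = sqrt(25987 + (3 + (24/7 - 3/7))**2*(-53)) = sqrt(25987 + (3 + 3)**2*(-53)) = sqrt(25987 + 6**2*(-53)) = sqrt(25987 + 36*(-53)) = sqrt(25987 - 1908) = sqrt(24079) = 11*sqrt(199)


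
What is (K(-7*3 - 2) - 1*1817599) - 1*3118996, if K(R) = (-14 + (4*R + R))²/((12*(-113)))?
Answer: -2231346487/452 ≈ -4.9366e+6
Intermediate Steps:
K(R) = -(-14 + 5*R)²/1356 (K(R) = (-14 + 5*R)²/(-1356) = (-14 + 5*R)²*(-1/1356) = -(-14 + 5*R)²/1356)
(K(-7*3 - 2) - 1*1817599) - 1*3118996 = (-(-14 + 5*(-7*3 - 2))²/1356 - 1*1817599) - 1*3118996 = (-(-14 + 5*(-21 - 2))²/1356 - 1817599) - 3118996 = (-(-14 + 5*(-23))²/1356 - 1817599) - 3118996 = (-(-14 - 115)²/1356 - 1817599) - 3118996 = (-1/1356*(-129)² - 1817599) - 3118996 = (-1/1356*16641 - 1817599) - 3118996 = (-5547/452 - 1817599) - 3118996 = -821560295/452 - 3118996 = -2231346487/452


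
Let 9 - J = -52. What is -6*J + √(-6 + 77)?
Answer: -366 + √71 ≈ -357.57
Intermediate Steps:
J = 61 (J = 9 - 1*(-52) = 9 + 52 = 61)
-6*J + √(-6 + 77) = -6*61 + √(-6 + 77) = -366 + √71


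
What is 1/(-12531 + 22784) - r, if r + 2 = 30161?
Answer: -309220226/10253 ≈ -30159.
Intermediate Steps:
r = 30159 (r = -2 + 30161 = 30159)
1/(-12531 + 22784) - r = 1/(-12531 + 22784) - 1*30159 = 1/10253 - 30159 = -309220226/10253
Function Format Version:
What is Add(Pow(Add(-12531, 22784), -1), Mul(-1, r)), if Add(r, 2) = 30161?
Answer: Rational(-309220226, 10253) ≈ -30159.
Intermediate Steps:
r = 30159 (r = Add(-2, 30161) = 30159)
Add(Pow(Add(-12531, 22784), -1), Mul(-1, r)) = Add(Pow(Add(-12531, 22784), -1), Mul(-1, 30159)) = Add(Pow(10253, -1), -30159) = Add(Rational(1, 10253), -30159) = Rational(-309220226, 10253)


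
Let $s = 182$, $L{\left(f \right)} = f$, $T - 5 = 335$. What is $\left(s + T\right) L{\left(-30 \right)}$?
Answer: $-15660$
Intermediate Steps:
$T = 340$ ($T = 5 + 335 = 340$)
$\left(s + T\right) L{\left(-30 \right)} = \left(182 + 340\right) \left(-30\right) = 522 \left(-30\right) = -15660$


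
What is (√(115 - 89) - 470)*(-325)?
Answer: 152750 - 325*√26 ≈ 1.5109e+5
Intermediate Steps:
(√(115 - 89) - 470)*(-325) = (√26 - 470)*(-325) = (-470 + √26)*(-325) = 152750 - 325*√26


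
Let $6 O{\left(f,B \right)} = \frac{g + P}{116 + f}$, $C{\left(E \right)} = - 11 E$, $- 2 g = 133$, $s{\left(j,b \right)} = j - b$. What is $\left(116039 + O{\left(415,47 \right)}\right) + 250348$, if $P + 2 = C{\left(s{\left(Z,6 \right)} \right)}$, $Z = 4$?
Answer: $\frac{778205957}{2124} \approx 3.6639 \cdot 10^{5}$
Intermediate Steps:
$g = - \frac{133}{2}$ ($g = \left(- \frac{1}{2}\right) 133 = - \frac{133}{2} \approx -66.5$)
$P = 20$ ($P = -2 - 11 \left(4 - 6\right) = -2 - -22 = -2 + 22 = 20$)
$O{\left(f,B \right)} = - \frac{31}{4 \left(116 + f\right)}$ ($O{\left(f,B \right)} = \frac{\left(- \frac{133}{2} + 20\right) \frac{1}{116 + f}}{6} = \frac{\left(- \frac{93}{2}\right) \frac{1}{116 + f}}{6} = - \frac{31}{4 \left(116 + f\right)}$)
$\left(116039 + O{\left(415,47 \right)}\right) + 250348 = \left(116039 - \frac{31}{464 + 4 \cdot 415}\right) + 250348 = \left(116039 - \frac{31}{464 + 1660}\right) + 250348 = \left(116039 - \frac{31}{2124}\right) + 250348 = \frac{246466805}{2124} + 250348 = \frac{778205957}{2124}$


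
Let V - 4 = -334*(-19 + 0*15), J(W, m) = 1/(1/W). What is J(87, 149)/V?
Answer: 87/6350 ≈ 0.013701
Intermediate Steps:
J(W, m) = W
V = 6350 (V = 4 - 334*(-19 + 0*15) = 4 - 334*(-19 + 0) = 4 - 334*(-19) = 4 + 6346 = 6350)
J(87, 149)/V = 87/6350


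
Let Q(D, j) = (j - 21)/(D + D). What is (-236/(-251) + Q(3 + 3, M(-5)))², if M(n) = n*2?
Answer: 24492601/9072144 ≈ 2.6998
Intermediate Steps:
M(n) = 2*n
Q(D, j) = (-21 + j)/(2*D) (Q(D, j) = (-21 + j)/((2*D)) = (-21 + j)*(1/(2*D)) = (-21 + j)/(2*D))
(-236/(-251) + Q(3 + 3, M(-5)))² = (-236/(-251) + (-21 + 2*(-5))/(2*(3 + 3)))² = (-236*(-1/251) + (½)*(-21 - 10)/6)² = (236/251 + (½)*(⅙)*(-31))² = (236/251 - 31/12)² = (-4949/3012)² = 24492601/9072144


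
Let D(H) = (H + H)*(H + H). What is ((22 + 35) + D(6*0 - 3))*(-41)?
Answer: -3813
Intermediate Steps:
D(H) = 4*H**2 (D(H) = (2*H)*(2*H) = 4*H**2)
((22 + 35) + D(6*0 - 3))*(-41) = ((22 + 35) + 4*(6*0 - 3)**2)*(-41) = (57 + 4*(0 - 3)**2)*(-41) = (57 + 4*(-3)**2)*(-41) = (57 + 4*9)*(-41) = (57 + 36)*(-41) = 93*(-41) = -3813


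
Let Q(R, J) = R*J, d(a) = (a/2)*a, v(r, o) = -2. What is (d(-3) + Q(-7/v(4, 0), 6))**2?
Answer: 2601/4 ≈ 650.25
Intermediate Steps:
d(a) = a**2/2 (d(a) = (a*(1/2))*a = (a/2)*a = a**2/2)
Q(R, J) = J*R
(d(-3) + Q(-7/v(4, 0), 6))**2 = ((1/2)*(-3)**2 + 6*(-7/(-2)))**2 = ((1/2)*9 + 6*(-7*(-1/2)))**2 = (9/2 + 6*(7/2))**2 = (9/2 + 21)**2 = (51/2)**2 = 2601/4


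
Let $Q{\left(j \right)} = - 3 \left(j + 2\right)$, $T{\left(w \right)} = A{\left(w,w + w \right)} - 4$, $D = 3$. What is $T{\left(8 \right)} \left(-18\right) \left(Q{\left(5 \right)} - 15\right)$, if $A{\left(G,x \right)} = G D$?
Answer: $12960$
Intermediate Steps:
$A{\left(G,x \right)} = 3 G$ ($A{\left(G,x \right)} = G 3 = 3 G$)
$T{\left(w \right)} = -4 + 3 w$ ($T{\left(w \right)} = 3 w - 4 = -4 + 3 w$)
$Q{\left(j \right)} = -6 - 3 j$ ($Q{\left(j \right)} = - 3 \left(2 + j\right) = -6 - 3 j$)
$T{\left(8 \right)} \left(-18\right) \left(Q{\left(5 \right)} - 15\right) = \left(-4 + 3 \cdot 8\right) \left(-18\right) \left(\left(-6 - 15\right) - 15\right) = \left(-4 + 24\right) \left(-18\right) \left(\left(-6 - 15\right) - 15\right) = 20 \left(-18\right) \left(-21 - 15\right) = \left(-360\right) \left(-36\right) = 12960$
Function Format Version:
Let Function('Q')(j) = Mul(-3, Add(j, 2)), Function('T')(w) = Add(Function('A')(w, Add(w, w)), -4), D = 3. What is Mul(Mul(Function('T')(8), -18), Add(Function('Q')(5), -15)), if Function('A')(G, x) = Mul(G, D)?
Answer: 12960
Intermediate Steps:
Function('A')(G, x) = Mul(3, G) (Function('A')(G, x) = Mul(G, 3) = Mul(3, G))
Function('T')(w) = Add(-4, Mul(3, w)) (Function('T')(w) = Add(Mul(3, w), -4) = Add(-4, Mul(3, w)))
Function('Q')(j) = Add(-6, Mul(-3, j)) (Function('Q')(j) = Mul(-3, Add(2, j)) = Add(-6, Mul(-3, j)))
Mul(Mul(Function('T')(8), -18), Add(Function('Q')(5), -15)) = Mul(Mul(Add(-4, Mul(3, 8)), -18), Add(Add(-6, Mul(-3, 5)), -15)) = Mul(Mul(Add(-4, 24), -18), Add(Add(-6, -15), -15)) = Mul(Mul(20, -18), Add(-21, -15)) = Mul(-360, -36) = 12960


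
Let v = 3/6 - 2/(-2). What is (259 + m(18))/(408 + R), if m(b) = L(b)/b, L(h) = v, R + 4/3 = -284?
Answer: 3109/1472 ≈ 2.1121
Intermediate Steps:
R = -856/3 (R = -4/3 - 284 = -856/3 ≈ -285.33)
v = 3/2 (v = 3*(⅙) - 2*(-½) = ½ + 1 = 3/2 ≈ 1.5000)
L(h) = 3/2
m(b) = 3/(2*b)
(259 + m(18))/(408 + R) = (259 + (3/2)/18)/(408 - 856/3) = (259 + (3/2)*(1/18))/(368/3) = (259 + 1/12)*(3/368) = (3109/12)*(3/368) = 3109/1472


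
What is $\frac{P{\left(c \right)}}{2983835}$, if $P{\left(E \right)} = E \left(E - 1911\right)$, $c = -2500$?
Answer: $\frac{2205500}{596767} \approx 3.6957$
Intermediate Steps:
$P{\left(E \right)} = E \left(-1911 + E\right)$
$\frac{P{\left(c \right)}}{2983835} = \frac{\left(-2500\right) \left(-1911 - 2500\right)}{2983835} = \left(-2500\right) \left(-4411\right) \frac{1}{2983835} = 11027500 \cdot \frac{1}{2983835} = \frac{2205500}{596767}$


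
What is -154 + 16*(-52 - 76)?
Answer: -2202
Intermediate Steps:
-154 + 16*(-52 - 76) = -154 + 16*(-128) = -154 - 2048 = -2202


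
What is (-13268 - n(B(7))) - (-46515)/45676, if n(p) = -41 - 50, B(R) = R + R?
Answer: -601826137/45676 ≈ -13176.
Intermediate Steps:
B(R) = 2*R
n(p) = -91
(-13268 - n(B(7))) - (-46515)/45676 = (-13268 - 1*(-91)) - (-46515)/45676 = (-13268 + 91) - (-46515)/45676 = -13177 - 1*(-46515/45676) = -13177 + 46515/45676 = -601826137/45676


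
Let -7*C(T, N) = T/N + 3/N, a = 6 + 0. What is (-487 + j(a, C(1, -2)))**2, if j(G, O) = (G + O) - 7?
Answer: 11655396/49 ≈ 2.3787e+5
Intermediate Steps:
a = 6
C(T, N) = -3/(7*N) - T/(7*N) (C(T, N) = -(T/N + 3/N)/7 = -(3/N + T/N)/7 = -3/(7*N) - T/(7*N))
j(G, O) = -7 + G + O
(-487 + j(a, C(1, -2)))**2 = (-487 + (-7 + 6 + (1/7)*(-3 - 1*1)/(-2)))**2 = (-487 + (-7 + 6 + (1/7)*(-1/2)*(-3 - 1)))**2 = (-487 + (-7 + 6 + (1/7)*(-1/2)*(-4)))**2 = (-487 + (-7 + 6 + 2/7))**2 = (-487 - 5/7)**2 = (-3414/7)**2 = 11655396/49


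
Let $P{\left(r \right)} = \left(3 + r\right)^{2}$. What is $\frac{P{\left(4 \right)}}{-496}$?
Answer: $- \frac{49}{496} \approx -0.09879$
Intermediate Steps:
$\frac{P{\left(4 \right)}}{-496} = \frac{\left(3 + 4\right)^{2}}{-496} = 7^{2} \left(- \frac{1}{496}\right) = 49 \left(- \frac{1}{496}\right) = - \frac{49}{496}$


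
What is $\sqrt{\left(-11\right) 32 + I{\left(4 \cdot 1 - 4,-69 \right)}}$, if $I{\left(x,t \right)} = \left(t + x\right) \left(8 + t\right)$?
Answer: $\sqrt{3857} \approx 62.105$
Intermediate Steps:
$I{\left(x,t \right)} = \left(8 + t\right) \left(t + x\right)$
$\sqrt{\left(-11\right) 32 + I{\left(4 \cdot 1 - 4,-69 \right)}} = \sqrt{\left(-11\right) 32 + \left(\left(-69\right)^{2} + 8 \left(-69\right) + 8 \left(4 \cdot 1 - 4\right) - 69 \left(4 \cdot 1 - 4\right)\right)} = \sqrt{-352 + \left(4761 - 552 + 8 \left(4 - 4\right) - 69 \left(4 - 4\right)\right)} = \sqrt{-352 + \left(4761 - 552 + 8 \cdot 0 - 0\right)} = \sqrt{-352 + \left(4761 - 552 + 0 + 0\right)} = \sqrt{-352 + 4209} = \sqrt{3857}$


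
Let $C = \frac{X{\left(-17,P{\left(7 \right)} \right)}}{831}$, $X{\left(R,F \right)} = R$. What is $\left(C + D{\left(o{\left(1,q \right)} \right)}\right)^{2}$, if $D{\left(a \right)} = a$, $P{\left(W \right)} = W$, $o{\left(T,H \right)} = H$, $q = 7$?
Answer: $\frac{33640000}{690561} \approx 48.714$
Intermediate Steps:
$C = - \frac{17}{831} \approx -0.020457$
$\left(C + D{\left(o{\left(1,q \right)} \right)}\right)^{2} = \left(- \frac{17}{831} + 7\right)^{2} = \left(\frac{5800}{831}\right)^{2} = \frac{33640000}{690561}$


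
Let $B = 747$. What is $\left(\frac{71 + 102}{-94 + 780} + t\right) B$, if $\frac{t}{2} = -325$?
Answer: $- \frac{332958069}{686} \approx -4.8536 \cdot 10^{5}$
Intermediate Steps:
$t = -650$ ($t = 2 \left(-325\right) = -650$)
$\left(\frac{71 + 102}{-94 + 780} + t\right) B = \left(\frac{71 + 102}{-94 + 780} - 650\right) 747 = \left(\frac{173}{686} - 650\right) 747 = \left(- \frac{445727}{686}\right) 747 = - \frac{332958069}{686}$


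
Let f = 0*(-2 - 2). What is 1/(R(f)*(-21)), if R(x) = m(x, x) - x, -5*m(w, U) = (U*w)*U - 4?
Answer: -5/84 ≈ -0.059524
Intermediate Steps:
f = 0 (f = 0*(-4) = 0)
m(w, U) = ⅘ - w*U²/5 (m(w, U) = -((U*w)*U - 4)/5 = -(w*U² - 4)/5 = -(-4 + w*U²)/5 = ⅘ - w*U²/5)
R(x) = ⅘ - x - x³/5 (R(x) = (⅘ - x*x²/5) - x = (⅘ - x³/5) - x = ⅘ - x - x³/5)
1/(R(f)*(-21)) = 1/((⅘ - 1*0 - ⅕*0³)*(-21)) = 1/((⅘ + 0 - ⅕*0)*(-21)) = 1/((⅘ + 0 + 0)*(-21)) = 1/((⅘)*(-21)) = 1/(-84/5) = -5/84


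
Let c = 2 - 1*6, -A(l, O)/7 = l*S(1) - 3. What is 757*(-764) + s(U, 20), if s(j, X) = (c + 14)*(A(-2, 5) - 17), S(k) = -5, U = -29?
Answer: -579008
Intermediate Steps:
A(l, O) = 21 + 35*l (A(l, O) = -7*(l*(-5) - 3) = -7*(-5*l - 3) = -7*(-3 - 5*l) = 21 + 35*l)
c = -4 (c = 2 - 6 = -4)
s(j, X) = -660 (s(j, X) = (-4 + 14)*((21 + 35*(-2)) - 17) = 10*((21 - 70) - 17) = 10*(-49 - 17) = 10*(-66) = -660)
757*(-764) + s(U, 20) = 757*(-764) - 660 = -578348 - 660 = -579008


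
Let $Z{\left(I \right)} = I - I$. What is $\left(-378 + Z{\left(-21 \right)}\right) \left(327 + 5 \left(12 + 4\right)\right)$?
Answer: $-153846$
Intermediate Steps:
$Z{\left(I \right)} = 0$
$\left(-378 + Z{\left(-21 \right)}\right) \left(327 + 5 \left(12 + 4\right)\right) = \left(-378 + 0\right) \left(327 + 5 \left(12 + 4\right)\right) = - 378 \left(327 + 5 \cdot 16\right) = - 378 \left(327 + 80\right) = \left(-378\right) 407 = -153846$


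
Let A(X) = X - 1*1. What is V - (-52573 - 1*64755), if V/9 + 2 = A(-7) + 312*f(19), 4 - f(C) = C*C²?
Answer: -19131602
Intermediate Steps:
f(C) = 4 - C³ (f(C) = 4 - C*C² = 4 - C³)
A(X) = -1 + X (A(X) = X - 1 = -1 + X)
V = -19248930 (V = -18 + 9*((-1 - 7) + 312*(4 - 1*19³)) = -18 + 9*(-8 + 312*(4 - 1*6859)) = -18 + 9*(-8 + 312*(4 - 6859)) = -18 + 9*(-8 + 312*(-6855)) = -18 + 9*(-8 - 2138760) = -18 + 9*(-2138768) = -18 - 19248912 = -19248930)
V - (-52573 - 1*64755) = -19248930 - (-52573 - 1*64755) = -19248930 - (-52573 - 64755) = -19248930 - 1*(-117328) = -19248930 + 117328 = -19131602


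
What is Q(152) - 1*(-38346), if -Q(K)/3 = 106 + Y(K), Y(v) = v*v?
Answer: -31284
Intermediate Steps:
Y(v) = v²
Q(K) = -318 - 3*K² (Q(K) = -3*(106 + K²) = -318 - 3*K²)
Q(152) - 1*(-38346) = (-318 - 3*152²) - 1*(-38346) = (-318 - 3*23104) + 38346 = (-318 - 69312) + 38346 = -69630 + 38346 = -31284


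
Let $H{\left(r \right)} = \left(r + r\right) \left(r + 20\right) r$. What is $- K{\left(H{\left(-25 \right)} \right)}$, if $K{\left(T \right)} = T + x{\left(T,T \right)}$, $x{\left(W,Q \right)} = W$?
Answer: $12500$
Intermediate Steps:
$H{\left(r \right)} = 2 r^{2} \left(20 + r\right)$ ($H{\left(r \right)} = 2 r \left(20 + r\right) r = 2 r^{2} \left(20 + r\right)$)
$K{\left(T \right)} = 2 T$ ($K{\left(T \right)} = T + T = 2 T$)
$- K{\left(H{\left(-25 \right)} \right)} = - 2 \cdot 2 \left(-25\right)^{2} \left(20 - 25\right) = - 2 \cdot 2 \cdot 625 \left(-5\right) = - 2 \left(-6250\right) = \left(-1\right) \left(-12500\right) = 12500$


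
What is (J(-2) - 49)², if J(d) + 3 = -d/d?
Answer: 2809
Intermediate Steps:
J(d) = -4 (J(d) = -3 - d/d = -3 - 1*1 = -3 - 1 = -4)
(J(-2) - 49)² = (-4 - 49)² = (-53)² = 2809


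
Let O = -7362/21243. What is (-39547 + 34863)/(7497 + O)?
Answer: -33167404/53083803 ≈ -0.62481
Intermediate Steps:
O = -2454/7081 (O = -7362*1/21243 = -2454/7081 ≈ -0.34656)
(-39547 + 34863)/(7497 + O) = (-39547 + 34863)/(7497 - 2454/7081) = -4684/53083803/7081 = -4684*7081/53083803 = -33167404/53083803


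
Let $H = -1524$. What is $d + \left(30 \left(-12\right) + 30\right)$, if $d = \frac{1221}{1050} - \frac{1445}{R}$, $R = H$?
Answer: $- \frac{87447991}{266700} \approx -327.89$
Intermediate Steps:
$R = -1524$
$d = \frac{563009}{266700}$ ($d = \frac{1221}{1050} - \frac{1445}{-1524} = 1221 \cdot \frac{1}{1050} - - \frac{1445}{1524} = \frac{407}{350} + \frac{1445}{1524} = \frac{563009}{266700} \approx 2.111$)
$d + \left(30 \left(-12\right) + 30\right) = \frac{563009}{266700} + \left(30 \left(-12\right) + 30\right) = \frac{563009}{266700} + \left(-360 + 30\right) = \frac{563009}{266700} - 330 = - \frac{87447991}{266700}$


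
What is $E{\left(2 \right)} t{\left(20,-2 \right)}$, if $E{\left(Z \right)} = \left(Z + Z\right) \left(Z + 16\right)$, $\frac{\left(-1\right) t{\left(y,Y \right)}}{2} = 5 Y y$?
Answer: $28800$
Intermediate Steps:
$t{\left(y,Y \right)} = - 10 Y y$ ($t{\left(y,Y \right)} = - 2 \cdot 5 Y y = - 10 Y y$)
$E{\left(Z \right)} = 2 Z \left(16 + Z\right)$
$E{\left(2 \right)} t{\left(20,-2 \right)} = 2 \cdot 2 \left(16 + 2\right) \left(\left(-10\right) \left(-2\right) 20\right) = 2 \cdot 2 \cdot 18 \cdot 400 = 72 \cdot 400 = 28800$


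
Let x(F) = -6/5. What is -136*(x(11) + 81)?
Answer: -54264/5 ≈ -10853.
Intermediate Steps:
x(F) = -6/5 (x(F) = -6*1/5 = -6/5)
-136*(x(11) + 81) = -136*(-6/5 + 81) = -136*399/5 = -54264/5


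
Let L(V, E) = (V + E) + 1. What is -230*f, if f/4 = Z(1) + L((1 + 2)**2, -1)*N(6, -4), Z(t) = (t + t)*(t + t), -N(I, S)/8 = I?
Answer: 393760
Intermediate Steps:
N(I, S) = -8*I
L(V, E) = 1 + E + V (L(V, E) = (E + V) + 1 = 1 + E + V)
Z(t) = 4*t**2 (Z(t) = (2*t)*(2*t) = 4*t**2)
f = -1712 (f = 4*(4*1**2 + (1 - 1 + (1 + 2)**2)*(-8*6)) = 4*(4*1 + (1 - 1 + 3**2)*(-48)) = 4*(4 + (1 - 1 + 9)*(-48)) = 4*(4 + 9*(-48)) = 4*(4 - 432) = 4*(-428) = -1712)
-230*f = -230*(-1712) = 393760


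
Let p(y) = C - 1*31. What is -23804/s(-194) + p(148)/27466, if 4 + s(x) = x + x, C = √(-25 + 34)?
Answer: 81723711/1345834 ≈ 60.723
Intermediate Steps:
C = 3 (C = √9 = 3)
s(x) = -4 + 2*x (s(x) = -4 + (x + x) = -4 + 2*x)
p(y) = -28 (p(y) = 3 - 1*31 = 3 - 31 = -28)
-23804/s(-194) + p(148)/27466 = -23804/(-4 + 2*(-194)) - 28/27466 = -23804/(-4 - 388) - 28*1/27466 = -23804/(-392) - 14/13733 = -23804*(-1/392) - 14/13733 = 5951/98 - 14/13733 = 81723711/1345834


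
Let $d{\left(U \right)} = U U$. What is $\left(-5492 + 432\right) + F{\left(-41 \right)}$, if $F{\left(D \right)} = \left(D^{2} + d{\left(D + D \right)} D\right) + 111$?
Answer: $-278952$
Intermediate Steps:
$d{\left(U \right)} = U^{2}$
$F{\left(D \right)} = 111 + D^{2} + 4 D^{3}$ ($F{\left(D \right)} = \left(D^{2} + \left(D + D\right)^{2} D\right) + 111 = \left(D^{2} + \left(2 D\right)^{2} D\right) + 111 = \left(D^{2} + 4 D^{2} D\right) + 111 = \left(D^{2} + 4 D^{3}\right) + 111 = 111 + D^{2} + 4 D^{3}$)
$\left(-5492 + 432\right) + F{\left(-41 \right)} = \left(-5492 + 432\right) + \left(111 + \left(-41\right)^{2} + 4 \left(-41\right)^{3}\right) = -5060 + \left(111 + 1681 + 4 \left(-68921\right)\right) = -5060 + \left(111 + 1681 - 275684\right) = -5060 - 273892 = -278952$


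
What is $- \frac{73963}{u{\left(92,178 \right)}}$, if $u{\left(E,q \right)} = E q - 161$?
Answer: $- \frac{73963}{16215} \approx -4.5614$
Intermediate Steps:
$u{\left(E,q \right)} = -161 + E q$
$- \frac{73963}{u{\left(92,178 \right)}} = - \frac{73963}{-161 + 92 \cdot 178} = - \frac{73963}{-161 + 16376} = - \frac{73963}{16215}$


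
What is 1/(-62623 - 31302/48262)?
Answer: -24131/1511171264 ≈ -1.5968e-5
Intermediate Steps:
1/(-62623 - 31302/48262) = 1/(-62623 - 31302*1/48262) = 1/(-62623 - 15651/24131) = 1/(-1511171264/24131) = -24131/1511171264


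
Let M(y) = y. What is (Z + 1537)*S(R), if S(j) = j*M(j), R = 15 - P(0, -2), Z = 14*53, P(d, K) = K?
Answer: 658631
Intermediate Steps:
Z = 742
R = 17 (R = 15 - 1*(-2) = 15 + 2 = 17)
S(j) = j² (S(j) = j*j = j²)
(Z + 1537)*S(R) = (742 + 1537)*17² = 2279*289 = 658631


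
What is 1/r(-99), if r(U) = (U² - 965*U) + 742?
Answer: 1/106078 ≈ 9.4270e-6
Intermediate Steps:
r(U) = 742 + U² - 965*U
1/r(-99) = 1/(742 + (-99)² - 965*(-99)) = 1/(742 + 9801 + 95535) = 1/106078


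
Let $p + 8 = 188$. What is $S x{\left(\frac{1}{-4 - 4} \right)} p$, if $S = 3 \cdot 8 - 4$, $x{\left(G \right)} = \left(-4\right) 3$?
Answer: $-43200$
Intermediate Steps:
$p = 180$ ($p = -8 + 188 = 180$)
$x{\left(G \right)} = -12$
$S = 20$ ($S = 24 - 4 = 20$)
$S x{\left(\frac{1}{-4 - 4} \right)} p = 20 \left(-12\right) 180 = \left(-240\right) 180 = -43200$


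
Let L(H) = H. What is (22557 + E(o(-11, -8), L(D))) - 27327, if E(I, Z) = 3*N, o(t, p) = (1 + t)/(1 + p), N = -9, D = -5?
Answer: -4797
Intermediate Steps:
o(t, p) = (1 + t)/(1 + p)
E(I, Z) = -27 (E(I, Z) = 3*(-9) = -27)
(22557 + E(o(-11, -8), L(D))) - 27327 = (22557 - 27) - 27327 = 22530 - 27327 = -4797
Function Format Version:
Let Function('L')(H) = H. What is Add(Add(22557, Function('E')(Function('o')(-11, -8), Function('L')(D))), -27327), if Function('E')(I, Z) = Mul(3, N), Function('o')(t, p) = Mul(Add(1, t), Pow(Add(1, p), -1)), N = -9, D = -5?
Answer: -4797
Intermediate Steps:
Function('o')(t, p) = Mul(Pow(Add(1, p), -1), Add(1, t))
Function('E')(I, Z) = -27 (Function('E')(I, Z) = Mul(3, -9) = -27)
Add(Add(22557, Function('E')(Function('o')(-11, -8), Function('L')(D))), -27327) = Add(Add(22557, -27), -27327) = Add(22530, -27327) = -4797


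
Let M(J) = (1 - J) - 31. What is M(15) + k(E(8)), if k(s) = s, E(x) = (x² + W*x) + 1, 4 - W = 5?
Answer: 12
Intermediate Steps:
W = -1 (W = 4 - 1*5 = 4 - 5 = -1)
E(x) = 1 + x² - x (E(x) = (x² - x) + 1 = 1 + x² - x)
M(J) = -30 - J
M(15) + k(E(8)) = (-30 - 1*15) + (1 + 8² - 1*8) = (-30 - 15) + (1 + 64 - 8) = -45 + 57 = 12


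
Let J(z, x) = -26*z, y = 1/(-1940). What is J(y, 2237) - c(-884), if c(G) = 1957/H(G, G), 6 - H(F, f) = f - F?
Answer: -474553/1455 ≈ -326.15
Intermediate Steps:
H(F, f) = 6 + F - f (H(F, f) = 6 - (f - F) = 6 + (F - f) = 6 + F - f)
y = -1/1940 ≈ -0.00051546
c(G) = 1957/6 (c(G) = 1957/(6 + G - G) = 1957/6)
J(y, 2237) - c(-884) = -26*(-1/1940) - 1*1957/6 = 13/970 - 1957/6 = -474553/1455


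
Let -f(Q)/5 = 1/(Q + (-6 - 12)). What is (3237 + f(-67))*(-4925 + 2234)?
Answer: -148085730/17 ≈ -8.7109e+6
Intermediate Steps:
f(Q) = -5/(-18 + Q) (f(Q) = -5/(Q + (-6 - 12)) = -5/(Q - 18) = -5/(-18 + Q))
(3237 + f(-67))*(-4925 + 2234) = (3237 - 5/(-18 - 67))*(-4925 + 2234) = (3237 - 5/(-85))*(-2691) = (3237 - 5*(-1/85))*(-2691) = (3237 + 1/17)*(-2691) = (55030/17)*(-2691) = -148085730/17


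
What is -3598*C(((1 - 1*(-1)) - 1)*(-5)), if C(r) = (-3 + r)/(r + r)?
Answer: -14392/5 ≈ -2878.4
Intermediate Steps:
C(r) = (-3 + r)/(2*r) (C(r) = (-3 + r)/((2*r)) = (-3 + r)*(1/(2*r)) = (-3 + r)/(2*r))
-3598*C(((1 - 1*(-1)) - 1)*(-5)) = -1799*(-3 + ((1 - 1*(-1)) - 1)*(-5))/(((1 - 1*(-1)) - 1)*(-5)) = -1799*(-3 + ((1 + 1) - 1)*(-5))/(((1 + 1) - 1)*(-5)) = -1799*(-3 + (2 - 1)*(-5))/((2 - 1)*(-5)) = -1799*(-3 + 1*(-5))/(1*(-5)) = -1799*(-3 - 5)/(-5) = -1799*(-1)*(-8)/5 = -3598*⅘ = -14392/5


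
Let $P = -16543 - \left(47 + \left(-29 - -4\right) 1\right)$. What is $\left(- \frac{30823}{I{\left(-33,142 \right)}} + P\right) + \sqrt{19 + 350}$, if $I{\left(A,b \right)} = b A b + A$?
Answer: $- \frac{11023065602}{665445} + 3 \sqrt{41} \approx -16546.0$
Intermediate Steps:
$I{\left(A,b \right)} = A + A b^{2}$ ($I{\left(A,b \right)} = A b b + A = A b^{2} + A = A + A b^{2}$)
$P = -16565$ ($P = -16543 - \left(47 + \left(-29 + 4\right) 1\right) = -16543 - \left(47 - 25\right) = -16543 - 22 = -16565$)
$\left(- \frac{30823}{I{\left(-33,142 \right)}} + P\right) + \sqrt{19 + 350} = \left(- \frac{30823}{\left(-33\right) \left(1 + 142^{2}\right)} - 16565\right) + \sqrt{19 + 350} = \left(- \frac{30823}{\left(-33\right) \left(1 + 20164\right)} - 16565\right) + \sqrt{369} = \left(- \frac{30823}{\left(-33\right) 20165} - 16565\right) + 3 \sqrt{41} = \left(- \frac{30823}{-665445} - 16565\right) + 3 \sqrt{41} = \left(\left(-30823\right) \left(- \frac{1}{665445}\right) - 16565\right) + 3 \sqrt{41} = \left(\frac{30823}{665445} - 16565\right) + 3 \sqrt{41} = - \frac{11023065602}{665445} + 3 \sqrt{41}$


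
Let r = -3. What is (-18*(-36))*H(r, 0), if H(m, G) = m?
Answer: -1944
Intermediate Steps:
(-18*(-36))*H(r, 0) = -18*(-36)*(-3) = 648*(-3) = -1944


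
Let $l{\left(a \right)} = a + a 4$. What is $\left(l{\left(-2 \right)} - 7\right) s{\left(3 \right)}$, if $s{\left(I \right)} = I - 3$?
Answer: $0$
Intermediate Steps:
$l{\left(a \right)} = 5 a$ ($l{\left(a \right)} = a + 4 a = 5 a$)
$s{\left(I \right)} = -3 + I$
$\left(l{\left(-2 \right)} - 7\right) s{\left(3 \right)} = \left(5 \left(-2\right) - 7\right) \left(-3 + 3\right) = \left(-10 - 7\right) 0 = \left(-17\right) 0 = 0$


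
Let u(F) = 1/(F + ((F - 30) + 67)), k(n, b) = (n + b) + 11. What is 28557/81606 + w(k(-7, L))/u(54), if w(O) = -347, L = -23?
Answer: -1368659111/27202 ≈ -50315.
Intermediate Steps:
k(n, b) = 11 + b + n (k(n, b) = (b + n) + 11 = 11 + b + n)
u(F) = 1/(37 + 2*F) (u(F) = 1/(F + ((-30 + F) + 67)) = 1/(F + (37 + F)) = 1/(37 + 2*F))
28557/81606 + w(k(-7, L))/u(54) = 28557/81606 - 347/(1/(37 + 2*54)) = 28557*(1/81606) - 347/(1/(37 + 108)) = 9519/27202 - 347/(1/145) = 9519/27202 - 347/1/145 = 9519/27202 - 347*145 = 9519/27202 - 50315 = -1368659111/27202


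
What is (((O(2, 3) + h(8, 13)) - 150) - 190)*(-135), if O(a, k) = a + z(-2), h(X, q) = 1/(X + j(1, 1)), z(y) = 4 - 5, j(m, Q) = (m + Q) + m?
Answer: 503280/11 ≈ 45753.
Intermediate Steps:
j(m, Q) = Q + 2*m (j(m, Q) = (Q + m) + m = Q + 2*m)
z(y) = -1
h(X, q) = 1/(3 + X) (h(X, q) = 1/(X + (1 + 2*1)) = 1/(X + (1 + 2)) = 1/(X + 3) = 1/(3 + X))
O(a, k) = -1 + a (O(a, k) = a - 1 = -1 + a)
(((O(2, 3) + h(8, 13)) - 150) - 190)*(-135) = ((((-1 + 2) + 1/(3 + 8)) - 150) - 190)*(-135) = (((1 + 1/11) - 150) - 190)*(-135) = ((12/11 - 150) - 190)*(-135) = (-1638/11 - 190)*(-135) = -3728/11*(-135) = 503280/11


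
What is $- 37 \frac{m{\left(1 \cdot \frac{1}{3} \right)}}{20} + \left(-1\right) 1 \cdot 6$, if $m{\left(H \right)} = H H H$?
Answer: $- \frac{3277}{540} \approx -6.0685$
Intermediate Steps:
$m{\left(H \right)} = H^{3}$ ($m{\left(H \right)} = H^{2} H = H^{3}$)
$- 37 \frac{m{\left(1 \cdot \frac{1}{3} \right)}}{20} + \left(-1\right) 1 \cdot 6 = - 37 \frac{\left(1 \cdot \frac{1}{3}\right)^{3}}{20} + \left(-1\right) 1 \cdot 6 = - 37 \left(1 \cdot \frac{1}{3}\right)^{3} \cdot \frac{1}{20} - 6 = - 37 \left(\frac{1}{3}\right)^{3} \cdot \frac{1}{20} - 6 = - 37 \cdot \frac{1}{27} \cdot \frac{1}{20} - 6 = \left(-37\right) \frac{1}{540} - 6 = - \frac{37}{540} - 6 = - \frac{3277}{540}$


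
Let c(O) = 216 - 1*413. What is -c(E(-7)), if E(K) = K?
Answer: 197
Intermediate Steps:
c(O) = -197 (c(O) = 216 - 413 = -197)
-c(E(-7)) = -1*(-197) = 197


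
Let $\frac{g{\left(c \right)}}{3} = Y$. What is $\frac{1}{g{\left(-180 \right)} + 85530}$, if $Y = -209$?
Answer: $\frac{1}{84903} \approx 1.1778 \cdot 10^{-5}$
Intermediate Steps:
$g{\left(c \right)} = -627$ ($g{\left(c \right)} = 3 \left(-209\right) = -627$)
$\frac{1}{g{\left(-180 \right)} + 85530} = \frac{1}{-627 + 85530} = \frac{1}{84903}$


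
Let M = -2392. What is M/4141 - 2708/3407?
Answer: -19363372/14108387 ≈ -1.3725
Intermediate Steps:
M/4141 - 2708/3407 = -2392/4141 - 2708/3407 = -19363372/14108387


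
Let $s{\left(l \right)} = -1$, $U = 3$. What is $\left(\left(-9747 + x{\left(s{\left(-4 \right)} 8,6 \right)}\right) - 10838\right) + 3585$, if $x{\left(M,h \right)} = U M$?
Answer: $-17024$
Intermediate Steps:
$x{\left(M,h \right)} = 3 M$
$\left(\left(-9747 + x{\left(s{\left(-4 \right)} 8,6 \right)}\right) - 10838\right) + 3585 = \left(\left(-9747 + 3 \left(\left(-1\right) 8\right)\right) - 10838\right) + 3585 = \left(\left(-9747 + 3 \left(-8\right)\right) - 10838\right) + 3585 = \left(\left(-9747 - 24\right) - 10838\right) + 3585 = \left(-9771 - 10838\right) + 3585 = -20609 + 3585 = -17024$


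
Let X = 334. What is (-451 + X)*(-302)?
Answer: 35334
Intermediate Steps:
(-451 + X)*(-302) = (-451 + 334)*(-302) = -117*(-302) = 35334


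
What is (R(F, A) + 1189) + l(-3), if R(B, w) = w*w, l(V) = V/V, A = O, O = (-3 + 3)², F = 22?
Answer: 1190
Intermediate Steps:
O = 0 (O = 0² = 0)
A = 0
l(V) = 1
R(B, w) = w²
(R(F, A) + 1189) + l(-3) = (0² + 1189) + 1 = (0 + 1189) + 1 = 1189 + 1 = 1190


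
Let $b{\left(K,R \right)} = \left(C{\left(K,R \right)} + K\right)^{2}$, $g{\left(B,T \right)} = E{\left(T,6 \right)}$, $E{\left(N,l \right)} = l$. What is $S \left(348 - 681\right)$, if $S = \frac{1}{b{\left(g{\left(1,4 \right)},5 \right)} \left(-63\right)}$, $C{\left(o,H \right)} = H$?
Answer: $\frac{37}{847} \approx 0.043684$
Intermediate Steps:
$g{\left(B,T \right)} = 6$
$b{\left(K,R \right)} = \left(K + R\right)^{2}$ ($b{\left(K,R \right)} = \left(R + K\right)^{2} = \left(K + R\right)^{2}$)
$S = - \frac{1}{7623}$ ($S = \frac{1}{\left(6 + 5\right)^{2} \left(-63\right)} = \frac{1}{11^{2}} \left(- \frac{1}{63}\right) = \frac{1}{121} \left(- \frac{1}{63}\right) = - \frac{1}{7623} \approx -0.00013118$)
$S \left(348 - 681\right) = - \frac{348 - 681}{7623} = \left(- \frac{1}{7623}\right) \left(-333\right) = \frac{37}{847}$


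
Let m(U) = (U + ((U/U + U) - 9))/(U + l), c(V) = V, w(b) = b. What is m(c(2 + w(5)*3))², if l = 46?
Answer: 676/3969 ≈ 0.17032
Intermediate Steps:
m(U) = (-8 + 2*U)/(46 + U) (m(U) = (U + ((U/U + U) - 9))/(U + 46) = (U + ((1 + U) - 9))/(46 + U) = (U + (-8 + U))/(46 + U) = (-8 + 2*U)/(46 + U))
m(c(2 + w(5)*3))² = (2*(-4 + (2 + 5*3))/(46 + (2 + 5*3)))² = (2*(-4 + (2 + 15))/(46 + (2 + 15)))² = (2*(-4 + 17)/(46 + 17))² = (2*13/63)² = (2*(1/63)*13)² = (26/63)² = 676/3969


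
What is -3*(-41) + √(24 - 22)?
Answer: 123 + √2 ≈ 124.41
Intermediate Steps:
-3*(-41) + √(24 - 22) = 123 + √2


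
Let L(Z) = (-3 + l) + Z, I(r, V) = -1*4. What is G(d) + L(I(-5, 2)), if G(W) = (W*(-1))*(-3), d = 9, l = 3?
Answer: 23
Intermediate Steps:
I(r, V) = -4
L(Z) = Z (L(Z) = (-3 + 3) + Z = 0 + Z = Z)
G(W) = 3*W (G(W) = -W*(-3) = 3*W)
G(d) + L(I(-5, 2)) = 3*9 - 4 = 27 - 4 = 23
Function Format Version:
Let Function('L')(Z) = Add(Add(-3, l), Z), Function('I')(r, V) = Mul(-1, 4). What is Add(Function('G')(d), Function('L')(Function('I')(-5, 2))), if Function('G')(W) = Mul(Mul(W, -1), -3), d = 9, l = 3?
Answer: 23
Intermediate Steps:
Function('I')(r, V) = -4
Function('L')(Z) = Z (Function('L')(Z) = Add(Add(-3, 3), Z) = Add(0, Z) = Z)
Function('G')(W) = Mul(3, W) (Function('G')(W) = Mul(Mul(-1, W), -3) = Mul(3, W))
Add(Function('G')(d), Function('L')(Function('I')(-5, 2))) = Add(Mul(3, 9), -4) = Add(27, -4) = 23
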